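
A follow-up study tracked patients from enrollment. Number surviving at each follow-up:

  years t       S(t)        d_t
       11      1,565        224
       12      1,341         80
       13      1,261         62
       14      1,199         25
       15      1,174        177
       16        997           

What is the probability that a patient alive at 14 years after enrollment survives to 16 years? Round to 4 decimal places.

0.8315

The conditional survival probability is S(16)/S(14) = 997/1,199 = 0.831526.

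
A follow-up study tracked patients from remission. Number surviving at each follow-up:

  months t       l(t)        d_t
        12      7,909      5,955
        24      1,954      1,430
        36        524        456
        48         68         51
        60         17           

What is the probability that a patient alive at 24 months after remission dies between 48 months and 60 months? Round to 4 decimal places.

This is the probability of reaching 48 but not 60, conditional on being alive at 24: (l(48) − l(60)) / l(24).
= (68 − 17) / 1,954 = 51 / 1,954 = 0.026100.

0.0261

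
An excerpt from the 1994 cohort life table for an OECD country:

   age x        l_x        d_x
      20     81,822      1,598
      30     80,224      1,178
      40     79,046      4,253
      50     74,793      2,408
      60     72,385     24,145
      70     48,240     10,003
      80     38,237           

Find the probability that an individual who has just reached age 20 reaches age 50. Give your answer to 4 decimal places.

The conditional survival probability is l_50/l_20 = 74,793/81,822 = 0.914094.

0.9141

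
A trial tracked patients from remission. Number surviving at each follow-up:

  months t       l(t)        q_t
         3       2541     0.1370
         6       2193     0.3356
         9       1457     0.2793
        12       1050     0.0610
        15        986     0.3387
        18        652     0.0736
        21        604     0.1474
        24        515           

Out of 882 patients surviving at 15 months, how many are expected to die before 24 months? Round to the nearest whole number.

The relevant probability is 1 − 515/986 = 0.477688.
Expected number = 882 × 0.477688 = 421.

421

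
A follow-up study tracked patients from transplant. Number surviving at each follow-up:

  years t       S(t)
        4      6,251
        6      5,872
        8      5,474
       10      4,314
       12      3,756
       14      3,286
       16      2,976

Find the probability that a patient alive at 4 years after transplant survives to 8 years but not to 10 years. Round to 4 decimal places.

0.1856

This is the probability of reaching 8 but not 10, conditional on being alive at 4: (S(8) − S(10)) / S(4).
= (5,474 − 4,314) / 6,251 = 1,160 / 6,251 = 0.185570.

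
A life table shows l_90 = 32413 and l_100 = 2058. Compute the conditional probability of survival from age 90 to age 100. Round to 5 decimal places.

The conditional survival probability is l_100/l_90 = 2058/32413 = 0.063493.

0.06349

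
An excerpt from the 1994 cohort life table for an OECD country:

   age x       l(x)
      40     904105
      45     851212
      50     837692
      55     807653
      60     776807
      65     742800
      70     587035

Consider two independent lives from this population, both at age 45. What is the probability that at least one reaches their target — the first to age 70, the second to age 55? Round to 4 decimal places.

0.9841

p₁ = l(70)/l(45) = 587035/851212 = 0.689646; p₂ = l(55)/l(45) = 807653/851212 = 0.948827.
P(at least one) = 1 − (1−p₁)(1−p₂) = 1 − 0.310354 × 0.051173 = 0.984118.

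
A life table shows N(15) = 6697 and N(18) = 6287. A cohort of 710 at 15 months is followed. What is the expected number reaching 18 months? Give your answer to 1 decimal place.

The relevant probability is 6287/6697 = 0.938779.
Expected number = 710 × 0.938779 = 666.5.

666.5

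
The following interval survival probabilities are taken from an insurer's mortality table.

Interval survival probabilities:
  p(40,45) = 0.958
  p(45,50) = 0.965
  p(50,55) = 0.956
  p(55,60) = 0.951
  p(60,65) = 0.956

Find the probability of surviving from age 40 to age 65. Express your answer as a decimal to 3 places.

Survival from 40 to 65 is the product of surviving each interval: 0.958 × 0.965 × 0.956 × 0.951 × 0.956.
= 0.803506.

0.804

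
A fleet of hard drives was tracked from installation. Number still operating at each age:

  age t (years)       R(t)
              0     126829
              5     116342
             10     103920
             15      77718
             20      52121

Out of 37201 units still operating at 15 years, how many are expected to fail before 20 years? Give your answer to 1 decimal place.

12252.4

The relevant probability is 1 − 52121/77718 = 0.329357.
Expected number = 37201 × 0.329357 = 12252.4.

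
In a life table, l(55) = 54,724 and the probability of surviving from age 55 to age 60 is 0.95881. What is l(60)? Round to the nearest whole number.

l(60) = l(55) × p = 54,724 × 0.95881 = 52470.

52470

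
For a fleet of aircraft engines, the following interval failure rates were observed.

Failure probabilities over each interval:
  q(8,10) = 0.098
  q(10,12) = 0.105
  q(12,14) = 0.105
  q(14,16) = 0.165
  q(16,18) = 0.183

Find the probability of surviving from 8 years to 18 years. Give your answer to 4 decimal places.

P(survive 8→18) = (1 − 0.098) × (1 − 0.105) × (1 − 0.105) × (1 − 0.165) × (1 − 0.183).
= 0.902 × 0.895 × 0.895 × 0.835 × 0.817 = 0.492903.

0.4929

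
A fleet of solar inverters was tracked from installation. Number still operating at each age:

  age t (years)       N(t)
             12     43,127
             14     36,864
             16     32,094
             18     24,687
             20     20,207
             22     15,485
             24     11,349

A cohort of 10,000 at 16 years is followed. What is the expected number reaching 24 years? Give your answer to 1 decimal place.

3536.2

The relevant probability is 11,349/32,094 = 0.353617.
Expected number = 10,000 × 0.353617 = 3536.2.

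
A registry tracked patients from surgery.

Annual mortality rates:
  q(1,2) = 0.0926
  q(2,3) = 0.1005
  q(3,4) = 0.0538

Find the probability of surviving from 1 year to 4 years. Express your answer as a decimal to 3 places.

0.772

Survival from 1 to 4 is the product of surviving each interval: (1 − 0.0926) × (1 − 0.1005) × (1 − 0.0538).
= 0.9074 × 0.8995 × 0.9462 = 0.772294.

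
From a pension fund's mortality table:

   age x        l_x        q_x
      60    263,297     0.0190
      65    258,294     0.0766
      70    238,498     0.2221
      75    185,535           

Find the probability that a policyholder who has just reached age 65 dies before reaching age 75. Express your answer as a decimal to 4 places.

P(die before 75 | alive at 65) = 1 − l_75/l_65 = 1 − 185,535/258,294 = (72,759)/258,294 = 0.281691.

0.2817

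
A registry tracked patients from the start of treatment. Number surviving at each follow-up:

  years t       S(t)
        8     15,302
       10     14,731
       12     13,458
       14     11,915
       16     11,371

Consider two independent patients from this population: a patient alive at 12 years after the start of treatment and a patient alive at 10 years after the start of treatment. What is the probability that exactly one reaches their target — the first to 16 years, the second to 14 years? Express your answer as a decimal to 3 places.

p₁ = S(16)/S(12) = 11,371/13,458 = 0.844925; p₂ = S(14)/S(10) = 11,915/14,731 = 0.808839.
P(exactly one) = p₁(1−p₂) + (1−p₁)p₂ = 0.161517 + 0.125431 = 0.286947.

0.287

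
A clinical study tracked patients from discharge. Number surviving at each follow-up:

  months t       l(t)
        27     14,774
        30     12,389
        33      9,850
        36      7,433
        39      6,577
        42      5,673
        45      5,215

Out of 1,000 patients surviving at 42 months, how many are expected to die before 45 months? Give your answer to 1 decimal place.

The relevant probability is 1 − 5,215/5,673 = 0.080733.
Expected number = 1,000 × 0.080733 = 80.7.

80.7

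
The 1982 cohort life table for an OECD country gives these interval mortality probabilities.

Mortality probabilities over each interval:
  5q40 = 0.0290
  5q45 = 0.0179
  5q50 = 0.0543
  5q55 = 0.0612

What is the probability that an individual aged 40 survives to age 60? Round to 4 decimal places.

0.8466

Chaining the interval survival probabilities: (1 − 0.0290) × (1 − 0.0179) × (1 − 0.0543) × (1 − 0.0612).
= 0.9710 × 0.9821 × 0.9457 × 0.9388 = 0.846645.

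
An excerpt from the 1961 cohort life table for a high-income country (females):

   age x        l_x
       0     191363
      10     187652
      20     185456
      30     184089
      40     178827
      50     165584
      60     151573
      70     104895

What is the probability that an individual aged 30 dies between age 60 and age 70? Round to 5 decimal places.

This is the probability of reaching 60 but not 70, conditional on being alive at 30: (l_60 − l_70) / l_30.
= (151573 − 104895) / 184089 = 46678 / 184089 = 0.253562.

0.25356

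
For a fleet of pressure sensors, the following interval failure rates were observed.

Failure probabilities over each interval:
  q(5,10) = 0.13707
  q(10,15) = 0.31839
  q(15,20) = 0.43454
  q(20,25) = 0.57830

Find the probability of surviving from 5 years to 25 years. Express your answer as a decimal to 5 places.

Chaining the interval survival probabilities: (1 − 0.13707) × (1 − 0.31839) × (1 − 0.43454) × (1 − 0.57830).
= 0.86293 × 0.68161 × 0.56546 × 0.42170 = 0.140255.

0.14025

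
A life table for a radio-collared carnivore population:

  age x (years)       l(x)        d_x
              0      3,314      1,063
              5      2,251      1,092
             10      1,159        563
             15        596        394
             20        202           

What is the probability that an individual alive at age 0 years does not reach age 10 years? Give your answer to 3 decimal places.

0.650

P(die before 10 | alive at 0) = 1 − l(10)/l(0) = 1 − 1,159/3,314 = (2,155)/3,314 = 0.650272.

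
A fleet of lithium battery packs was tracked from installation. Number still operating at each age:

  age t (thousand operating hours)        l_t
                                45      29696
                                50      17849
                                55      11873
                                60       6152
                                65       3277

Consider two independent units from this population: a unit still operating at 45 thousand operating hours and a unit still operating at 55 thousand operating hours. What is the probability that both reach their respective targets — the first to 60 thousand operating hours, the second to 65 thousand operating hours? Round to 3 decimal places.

p₁ = l_60/l_45 = 6152/29696 = 0.207166; p₂ = l_65/l_55 = 3277/11873 = 0.276004.
P(both) = p₁ × p₂ = 0.207166 × 0.276004 = 0.057179.

0.057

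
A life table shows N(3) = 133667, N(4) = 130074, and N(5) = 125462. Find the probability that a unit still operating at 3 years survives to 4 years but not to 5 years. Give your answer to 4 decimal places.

This is the probability of reaching 4 but not 5, conditional on being operational at 3: (N(4) − N(5)) / N(3).
= (130074 − 125462) / 133667 = 4612 / 133667 = 0.034504.

0.0345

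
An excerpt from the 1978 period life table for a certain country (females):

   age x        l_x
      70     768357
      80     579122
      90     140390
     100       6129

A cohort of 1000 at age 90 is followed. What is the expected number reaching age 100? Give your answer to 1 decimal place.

43.7

The relevant probability is 6129/140390 = 0.043657.
Expected number = 1000 × 0.043657 = 43.7.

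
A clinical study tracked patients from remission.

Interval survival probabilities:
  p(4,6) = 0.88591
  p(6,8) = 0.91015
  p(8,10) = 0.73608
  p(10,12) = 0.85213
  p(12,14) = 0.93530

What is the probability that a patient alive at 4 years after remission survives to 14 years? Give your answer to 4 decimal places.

0.4730

The overall survival probability is 0.88591 × 0.91015 × 0.73608 × 0.85213 × 0.93530.
= 0.473025.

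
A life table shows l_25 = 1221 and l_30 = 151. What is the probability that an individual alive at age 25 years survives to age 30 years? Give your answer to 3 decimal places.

The conditional survival probability is l_30/l_25 = 151/1221 = 0.123669.

0.124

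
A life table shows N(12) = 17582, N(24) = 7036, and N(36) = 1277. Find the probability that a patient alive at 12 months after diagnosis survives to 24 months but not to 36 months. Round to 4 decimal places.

This is the probability of reaching 24 but not 36, conditional on being alive at 12: (N(24) − N(36)) / N(12).
= (7036 − 1277) / 17582 = 5759 / 17582 = 0.327551.

0.3276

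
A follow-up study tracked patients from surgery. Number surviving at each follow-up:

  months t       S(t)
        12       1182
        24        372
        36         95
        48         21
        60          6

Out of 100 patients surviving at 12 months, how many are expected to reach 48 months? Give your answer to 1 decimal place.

1.8

The relevant probability is 21/1182 = 0.017766.
Expected number = 100 × 0.017766 = 1.8.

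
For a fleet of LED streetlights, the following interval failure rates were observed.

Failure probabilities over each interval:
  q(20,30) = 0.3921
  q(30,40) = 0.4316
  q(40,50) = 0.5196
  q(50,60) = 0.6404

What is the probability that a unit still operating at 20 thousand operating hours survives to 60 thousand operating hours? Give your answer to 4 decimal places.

The overall survival probability is (1 − 0.3921) × (1 − 0.4316) × (1 − 0.5196) × (1 − 0.6404).
= 0.6079 × 0.5684 × 0.4804 × 0.3596 = 0.059691.

0.0597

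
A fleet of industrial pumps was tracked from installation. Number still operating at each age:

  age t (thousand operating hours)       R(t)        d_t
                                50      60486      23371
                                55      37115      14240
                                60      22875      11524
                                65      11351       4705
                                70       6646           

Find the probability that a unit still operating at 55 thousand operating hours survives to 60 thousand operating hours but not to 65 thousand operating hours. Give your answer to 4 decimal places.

0.3105

This is the probability of reaching 60 but not 65, conditional on being operational at 55: (R(60) − R(65)) / R(55).
= (22875 − 11351) / 37115 = 11524 / 37115 = 0.310494.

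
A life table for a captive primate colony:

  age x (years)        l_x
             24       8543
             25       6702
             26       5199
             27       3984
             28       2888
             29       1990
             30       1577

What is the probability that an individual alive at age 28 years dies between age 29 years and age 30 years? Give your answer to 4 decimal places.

This is the probability of reaching 29 but not 30, conditional on being alive at 28: (l_29 − l_30) / l_28.
= (1990 − 1577) / 2888 = 413 / 2888 = 0.143006.

0.1430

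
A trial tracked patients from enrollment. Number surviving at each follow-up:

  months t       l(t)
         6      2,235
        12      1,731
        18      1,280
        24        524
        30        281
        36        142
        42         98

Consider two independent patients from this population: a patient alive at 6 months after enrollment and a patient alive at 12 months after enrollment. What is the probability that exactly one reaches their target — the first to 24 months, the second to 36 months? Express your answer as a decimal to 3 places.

p₁ = l(24)/l(6) = 524/2,235 = 0.234452; p₂ = l(36)/l(12) = 142/1,731 = 0.082034.
P(exactly one) = p₁(1−p₂) + (1−p₁)p₂ = 0.215219 + 0.062801 = 0.278020.

0.278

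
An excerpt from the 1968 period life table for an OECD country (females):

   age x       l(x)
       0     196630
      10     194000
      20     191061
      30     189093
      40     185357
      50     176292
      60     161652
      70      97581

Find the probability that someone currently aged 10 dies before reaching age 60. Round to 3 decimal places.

0.167

P(die before 60 | alive at 10) = 1 − l(60)/l(10) = 1 − 161652/194000 = (32348)/194000 = 0.166742.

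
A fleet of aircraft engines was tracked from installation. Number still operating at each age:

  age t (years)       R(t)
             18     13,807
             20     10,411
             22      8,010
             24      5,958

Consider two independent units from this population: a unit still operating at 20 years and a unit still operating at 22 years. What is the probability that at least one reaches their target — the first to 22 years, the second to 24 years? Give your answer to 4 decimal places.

0.9409

p₁ = R(22)/R(20) = 8,010/10,411 = 0.769379; p₂ = R(24)/R(22) = 5,958/8,010 = 0.743820.
P(at least one) = 1 − (1−p₁)(1−p₂) = 1 − 0.230621 × 0.256180 = 0.940920.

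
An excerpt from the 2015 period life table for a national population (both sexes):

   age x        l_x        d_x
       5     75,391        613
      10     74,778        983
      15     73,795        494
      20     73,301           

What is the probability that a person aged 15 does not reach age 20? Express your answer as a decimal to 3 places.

0.007

P(die before 20 | alive at 15) = 1 − l_20/l_15 = 1 − 73,301/73,795 = (494)/73,795 = 0.006694.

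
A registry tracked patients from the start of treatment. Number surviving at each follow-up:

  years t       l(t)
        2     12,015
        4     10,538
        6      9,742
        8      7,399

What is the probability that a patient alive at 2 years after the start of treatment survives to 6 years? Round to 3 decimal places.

0.811

The conditional survival probability is l(6)/l(2) = 9,742/12,015 = 0.810820.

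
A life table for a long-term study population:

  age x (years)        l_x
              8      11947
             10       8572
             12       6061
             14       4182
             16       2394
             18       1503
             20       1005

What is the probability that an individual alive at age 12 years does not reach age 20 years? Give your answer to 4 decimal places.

P(die before 20 | alive at 12) = 1 − l_20/l_12 = 1 − 1005/6061 = (5056)/6061 = 0.834186.

0.8342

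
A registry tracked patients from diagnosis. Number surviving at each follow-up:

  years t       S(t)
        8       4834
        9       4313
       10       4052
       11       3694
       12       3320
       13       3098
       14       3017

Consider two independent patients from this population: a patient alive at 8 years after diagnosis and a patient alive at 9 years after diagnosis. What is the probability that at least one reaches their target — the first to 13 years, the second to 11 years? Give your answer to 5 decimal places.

p₁ = S(13)/S(8) = 3098/4834 = 0.640877; p₂ = S(11)/S(9) = 3694/4313 = 0.856480.
P(at least one) = 1 − (1−p₁)(1−p₂) = 1 − 0.359123 × 0.143520 = 0.948459.

0.94846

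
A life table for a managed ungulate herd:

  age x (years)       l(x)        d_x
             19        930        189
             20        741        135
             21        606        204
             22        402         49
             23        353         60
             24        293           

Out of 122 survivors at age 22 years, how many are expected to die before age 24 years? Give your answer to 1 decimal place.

The relevant probability is 1 − 293/402 = 0.271144.
Expected number = 122 × 0.271144 = 33.1.

33.1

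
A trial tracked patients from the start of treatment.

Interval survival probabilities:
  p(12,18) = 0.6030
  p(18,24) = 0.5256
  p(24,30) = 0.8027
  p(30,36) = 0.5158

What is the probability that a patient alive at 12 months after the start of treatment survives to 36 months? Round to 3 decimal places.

Chaining the interval survival probabilities: 0.6030 × 0.5256 × 0.8027 × 0.5158.
= 0.131222.

0.131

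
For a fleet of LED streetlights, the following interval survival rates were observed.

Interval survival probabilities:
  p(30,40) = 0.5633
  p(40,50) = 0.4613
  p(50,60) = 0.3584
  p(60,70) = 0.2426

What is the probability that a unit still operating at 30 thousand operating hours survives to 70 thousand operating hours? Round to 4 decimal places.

Survival from 30 to 70 is the product of surviving each interval: 0.5633 × 0.4613 × 0.3584 × 0.2426.
= 0.022593.

0.0226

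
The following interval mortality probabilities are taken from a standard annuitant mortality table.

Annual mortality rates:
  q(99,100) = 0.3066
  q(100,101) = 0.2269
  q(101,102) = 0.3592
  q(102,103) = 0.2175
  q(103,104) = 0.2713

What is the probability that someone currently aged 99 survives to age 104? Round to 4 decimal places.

Survival from 99 to 104 is the product of surviving each interval: (1 − 0.3066) × (1 − 0.2269) × (1 − 0.3592) × (1 − 0.2175) × (1 − 0.2713).
= 0.6934 × 0.7731 × 0.6408 × 0.7825 × 0.7287 = 0.195873.

0.1959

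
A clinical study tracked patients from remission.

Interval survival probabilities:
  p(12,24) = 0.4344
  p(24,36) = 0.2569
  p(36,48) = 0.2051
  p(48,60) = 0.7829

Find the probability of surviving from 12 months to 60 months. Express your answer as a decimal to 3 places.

0.018

The overall survival probability is 0.4344 × 0.2569 × 0.2051 × 0.7829.
= 0.017919.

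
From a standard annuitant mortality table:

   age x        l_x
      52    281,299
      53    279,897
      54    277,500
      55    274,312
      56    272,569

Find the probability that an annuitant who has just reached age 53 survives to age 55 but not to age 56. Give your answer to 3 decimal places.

We want 2|1q53 = (l_55 − l_56)/l_53.
This is the probability of reaching 55 but not 56, conditional on being alive at 53: (l_55 − l_56) / l_53.
= (274,312 − 272,569) / 279,897 = 1,743 / 279,897 = 0.006227.

0.006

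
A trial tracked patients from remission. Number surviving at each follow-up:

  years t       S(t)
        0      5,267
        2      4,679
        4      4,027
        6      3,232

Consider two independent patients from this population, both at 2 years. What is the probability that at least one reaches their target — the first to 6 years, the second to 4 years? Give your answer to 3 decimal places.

p₁ = S(6)/S(2) = 3,232/4,679 = 0.690746; p₂ = S(4)/S(2) = 4,027/4,679 = 0.860654.
P(at least one) = 1 − (1−p₁)(1−p₂) = 1 − 0.309254 × 0.139346 = 0.956907.

0.957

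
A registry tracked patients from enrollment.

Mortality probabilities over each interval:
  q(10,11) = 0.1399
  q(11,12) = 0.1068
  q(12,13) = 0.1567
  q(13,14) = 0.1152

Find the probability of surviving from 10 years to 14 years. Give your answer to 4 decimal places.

Chaining the interval survival probabilities: (1 − 0.1399) × (1 − 0.1068) × (1 − 0.1567) × (1 − 0.1152).
= 0.8601 × 0.8932 × 0.8433 × 0.8848 = 0.573225.

0.5732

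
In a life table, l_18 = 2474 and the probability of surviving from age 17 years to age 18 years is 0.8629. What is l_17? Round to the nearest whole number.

2867

l_17 = l_18 / p = 2474 / 0.8629 = 2867.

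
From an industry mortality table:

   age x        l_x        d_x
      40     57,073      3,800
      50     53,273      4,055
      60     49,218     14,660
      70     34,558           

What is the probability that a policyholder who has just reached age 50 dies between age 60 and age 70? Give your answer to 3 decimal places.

0.275

We want 10|10q50 = (l_60 − l_70)/l_50.
This is the probability of reaching 60 but not 70, conditional on being alive at 50: (l_60 − l_70) / l_50.
= (49,218 − 34,558) / 53,273 = 14,660 / 53,273 = 0.275186.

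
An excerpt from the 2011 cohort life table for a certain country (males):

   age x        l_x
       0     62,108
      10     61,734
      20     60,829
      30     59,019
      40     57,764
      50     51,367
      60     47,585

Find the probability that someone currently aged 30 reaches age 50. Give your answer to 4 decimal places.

0.8703

We want 20p30 = l_50/l_30.
The conditional survival probability is l_50/l_30 = 51,367/59,019 = 0.870347.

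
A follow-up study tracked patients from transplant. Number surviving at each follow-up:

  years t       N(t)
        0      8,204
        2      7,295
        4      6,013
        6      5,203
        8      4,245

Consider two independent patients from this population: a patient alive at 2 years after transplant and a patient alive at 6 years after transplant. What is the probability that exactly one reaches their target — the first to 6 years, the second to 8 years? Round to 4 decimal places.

0.3653

p₁ = N(6)/N(2) = 5,203/7,295 = 0.713228; p₂ = N(8)/N(6) = 4,245/5,203 = 0.815875.
P(exactly one) = p₁(1−p₂) + (1−p₁)p₂ = 0.131323 + 0.233970 = 0.365293.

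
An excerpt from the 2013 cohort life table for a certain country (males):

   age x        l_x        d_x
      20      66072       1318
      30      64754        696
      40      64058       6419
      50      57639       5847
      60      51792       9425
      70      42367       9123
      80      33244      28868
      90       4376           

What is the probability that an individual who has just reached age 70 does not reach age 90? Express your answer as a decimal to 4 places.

0.8967

P(die before 90 | alive at 70) = 1 − l_90/l_70 = 1 − 4376/42367 = (37991)/42367 = 0.896712.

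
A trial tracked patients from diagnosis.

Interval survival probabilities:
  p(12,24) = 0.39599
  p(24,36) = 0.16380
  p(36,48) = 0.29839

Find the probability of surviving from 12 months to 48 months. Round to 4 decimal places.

0.0194

P(survive 12→48) = 0.39599 × 0.16380 × 0.29839.
= 0.019355.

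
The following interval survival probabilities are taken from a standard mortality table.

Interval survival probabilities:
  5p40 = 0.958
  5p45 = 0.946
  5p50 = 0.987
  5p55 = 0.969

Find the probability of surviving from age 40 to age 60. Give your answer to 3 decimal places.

Survival from 40 to 60 is the product of surviving each interval: 0.958 × 0.946 × 0.987 × 0.969.
= 0.866757.

0.867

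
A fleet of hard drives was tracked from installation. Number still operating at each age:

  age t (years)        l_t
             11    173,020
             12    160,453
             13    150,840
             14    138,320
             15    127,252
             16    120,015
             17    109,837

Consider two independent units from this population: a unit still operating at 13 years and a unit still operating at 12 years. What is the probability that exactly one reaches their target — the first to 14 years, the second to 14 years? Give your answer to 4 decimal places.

p₁ = l_14/l_13 = 138,320/150,840 = 0.916998; p₂ = l_14/l_12 = 138,320/160,453 = 0.862059.
P(exactly one) = p₁(1−p₂) + (1−p₁)p₂ = 0.126492 + 0.071553 = 0.198044.

0.1980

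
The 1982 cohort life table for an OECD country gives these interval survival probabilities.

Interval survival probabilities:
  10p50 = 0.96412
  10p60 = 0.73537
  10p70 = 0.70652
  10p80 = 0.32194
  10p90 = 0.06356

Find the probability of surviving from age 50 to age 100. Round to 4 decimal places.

0.0102

50p50 = 0.96412 × 0.73537 × 0.70652 × 0.32194 × 0.06356.
= 0.010250.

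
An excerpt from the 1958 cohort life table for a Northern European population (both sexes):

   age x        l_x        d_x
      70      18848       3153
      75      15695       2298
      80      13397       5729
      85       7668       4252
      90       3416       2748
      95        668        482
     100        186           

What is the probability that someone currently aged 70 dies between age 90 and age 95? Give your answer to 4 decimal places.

This is the probability of reaching 90 but not 95, conditional on being alive at 70: (l_90 − l_95) / l_70.
= (3416 − 668) / 18848 = 2748 / 18848 = 0.145798.

0.1458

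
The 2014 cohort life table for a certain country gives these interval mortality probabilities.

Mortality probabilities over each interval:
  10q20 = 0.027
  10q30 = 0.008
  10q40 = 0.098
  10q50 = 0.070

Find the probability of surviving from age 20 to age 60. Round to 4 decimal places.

Survival from 20 to 60 is the product of surviving each interval: (1 − 0.027) × (1 − 0.008) × (1 − 0.098) × (1 − 0.070).
= 0.973 × 0.992 × 0.902 × 0.930 = 0.809681.

0.8097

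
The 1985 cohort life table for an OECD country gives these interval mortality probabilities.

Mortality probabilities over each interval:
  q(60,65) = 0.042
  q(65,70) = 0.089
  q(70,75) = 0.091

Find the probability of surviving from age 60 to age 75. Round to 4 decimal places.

0.7933

Chaining the interval survival probabilities: (1 − 0.042) × (1 − 0.089) × (1 − 0.091).
= 0.958 × 0.911 × 0.909 = 0.793319.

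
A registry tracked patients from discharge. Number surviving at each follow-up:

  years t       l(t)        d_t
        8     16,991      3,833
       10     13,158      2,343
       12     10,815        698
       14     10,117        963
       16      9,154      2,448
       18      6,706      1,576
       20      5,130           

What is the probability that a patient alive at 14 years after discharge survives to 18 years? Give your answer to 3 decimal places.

0.663

The conditional survival probability is l(18)/l(14) = 6,706/10,117 = 0.662845.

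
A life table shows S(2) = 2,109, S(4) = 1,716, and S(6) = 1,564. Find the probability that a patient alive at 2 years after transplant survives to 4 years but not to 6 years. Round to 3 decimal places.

This is the probability of reaching 4 but not 6, conditional on being alive at 2: (S(4) − S(6)) / S(2).
= (1,716 − 1,564) / 2,109 = 152 / 2,109 = 0.072072.

0.072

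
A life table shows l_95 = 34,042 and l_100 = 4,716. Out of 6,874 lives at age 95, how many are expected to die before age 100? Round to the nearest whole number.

The relevant probability is 1 − 4,716/34,042 = 0.861465.
Expected number = 6,874 × 0.861465 = 5922.

5922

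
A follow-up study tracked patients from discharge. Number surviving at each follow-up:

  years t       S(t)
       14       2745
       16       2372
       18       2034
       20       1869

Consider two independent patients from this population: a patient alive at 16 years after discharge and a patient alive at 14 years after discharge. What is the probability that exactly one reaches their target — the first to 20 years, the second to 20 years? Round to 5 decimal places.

p₁ = S(20)/S(16) = 1869/2372 = 0.787943; p₂ = S(20)/S(14) = 1869/2745 = 0.680874.
P(exactly one) = p₁(1−p₂) + (1−p₁)p₂ = 0.251453 + 0.144384 = 0.395837.

0.39584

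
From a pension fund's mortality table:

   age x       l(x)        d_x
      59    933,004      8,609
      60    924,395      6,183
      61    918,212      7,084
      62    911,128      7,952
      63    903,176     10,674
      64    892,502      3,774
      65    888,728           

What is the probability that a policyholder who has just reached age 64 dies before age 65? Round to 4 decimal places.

0.0042

P(die before 65 | alive at 64) = 1 − l(65)/l(64) = 1 − 888,728/892,502 = (3,774)/892,502 = 0.004229.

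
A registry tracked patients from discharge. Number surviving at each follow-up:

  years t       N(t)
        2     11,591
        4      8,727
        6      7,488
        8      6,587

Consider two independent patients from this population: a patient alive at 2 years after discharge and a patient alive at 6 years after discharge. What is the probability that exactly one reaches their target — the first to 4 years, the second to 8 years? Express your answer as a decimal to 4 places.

0.3080

p₁ = N(4)/N(2) = 8,727/11,591 = 0.752912; p₂ = N(8)/N(6) = 6,587/7,488 = 0.879674.
P(exactly one) = p₁(1−p₂) + (1−p₁)p₂ = 0.090595 + 0.217357 = 0.307952.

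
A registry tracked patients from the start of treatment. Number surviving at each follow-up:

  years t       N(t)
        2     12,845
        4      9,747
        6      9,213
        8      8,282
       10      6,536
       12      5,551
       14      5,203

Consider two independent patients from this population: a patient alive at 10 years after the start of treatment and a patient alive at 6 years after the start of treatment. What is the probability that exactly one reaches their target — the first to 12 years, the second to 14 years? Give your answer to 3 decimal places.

p₁ = N(12)/N(10) = 5,551/6,536 = 0.849296; p₂ = N(14)/N(6) = 5,203/9,213 = 0.564745.
P(exactly one) = p₁(1−p₂) + (1−p₁)p₂ = 0.369660 + 0.085109 = 0.454770.

0.455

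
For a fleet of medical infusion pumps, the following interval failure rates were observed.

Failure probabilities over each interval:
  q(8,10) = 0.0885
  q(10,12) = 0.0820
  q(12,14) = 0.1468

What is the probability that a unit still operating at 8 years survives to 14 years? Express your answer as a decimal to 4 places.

0.7139

Survival from 8 to 14 is the product of surviving each interval: (1 − 0.0885) × (1 − 0.0820) × (1 − 0.1468).
= 0.9115 × 0.9180 × 0.8532 = 0.713921.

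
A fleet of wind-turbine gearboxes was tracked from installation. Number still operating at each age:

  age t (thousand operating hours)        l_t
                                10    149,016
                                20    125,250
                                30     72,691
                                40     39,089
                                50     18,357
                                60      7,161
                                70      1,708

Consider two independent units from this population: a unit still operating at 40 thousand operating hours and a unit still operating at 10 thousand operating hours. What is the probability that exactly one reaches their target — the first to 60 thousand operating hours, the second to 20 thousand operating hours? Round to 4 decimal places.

p₁ = l_60/l_40 = 7,161/39,089 = 0.183197; p₂ = l_20/l_10 = 125,250/149,016 = 0.840514.
P(exactly one) = p₁(1−p₂) + (1−p₁)p₂ = 0.029217 + 0.686534 = 0.715752.

0.7158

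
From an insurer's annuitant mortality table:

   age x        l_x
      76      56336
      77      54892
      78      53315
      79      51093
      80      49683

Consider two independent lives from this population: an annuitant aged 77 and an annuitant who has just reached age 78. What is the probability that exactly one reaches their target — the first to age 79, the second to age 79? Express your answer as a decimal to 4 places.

p₁ = l_79/l_77 = 51093/54892 = 0.930791; p₂ = l_79/l_78 = 51093/53315 = 0.958323.
P(exactly one) = p₁(1−p₂) + (1−p₁)p₂ = 0.038793 + 0.066325 = 0.105117.

0.1051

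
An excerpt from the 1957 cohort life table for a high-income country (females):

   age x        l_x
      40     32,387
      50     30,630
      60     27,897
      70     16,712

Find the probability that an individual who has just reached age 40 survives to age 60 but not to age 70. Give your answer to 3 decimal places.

0.345

We want 20|10q40 = (l_60 − l_70)/l_40.
This is the probability of reaching 60 but not 70, conditional on being alive at 40: (l_60 − l_70) / l_40.
= (27,897 − 16,712) / 32,387 = 11,185 / 32,387 = 0.345355.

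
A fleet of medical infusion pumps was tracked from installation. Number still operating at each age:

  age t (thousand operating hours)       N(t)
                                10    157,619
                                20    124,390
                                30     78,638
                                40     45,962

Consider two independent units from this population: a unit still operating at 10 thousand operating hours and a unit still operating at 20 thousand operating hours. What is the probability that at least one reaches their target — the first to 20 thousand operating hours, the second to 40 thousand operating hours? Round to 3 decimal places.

0.867

p₁ = N(20)/N(10) = 124,390/157,619 = 0.789182; p₂ = N(40)/N(20) = 45,962/124,390 = 0.369499.
P(at least one) = 1 − (1−p₁)(1−p₂) = 1 − 0.210818 × 0.630501 = 0.867079.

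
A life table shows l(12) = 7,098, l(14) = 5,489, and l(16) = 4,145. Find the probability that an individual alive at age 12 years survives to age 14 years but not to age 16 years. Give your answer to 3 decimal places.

0.189

This is the probability of reaching 14 but not 16, conditional on being alive at 12: (l(14) − l(16)) / l(12).
= (5,489 − 4,145) / 7,098 = 1,344 / 7,098 = 0.189349.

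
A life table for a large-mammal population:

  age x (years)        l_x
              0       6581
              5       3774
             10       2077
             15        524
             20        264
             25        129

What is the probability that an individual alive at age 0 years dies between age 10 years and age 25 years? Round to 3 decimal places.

0.296

This is the probability of reaching 10 but not 25, conditional on being alive at 0: (l_10 − l_25) / l_0.
= (2077 − 129) / 6581 = 1948 / 6581 = 0.296004.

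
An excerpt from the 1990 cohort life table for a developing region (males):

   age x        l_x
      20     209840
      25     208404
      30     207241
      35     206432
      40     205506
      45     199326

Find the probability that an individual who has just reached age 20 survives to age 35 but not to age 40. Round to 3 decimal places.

0.004

This is the probability of reaching 35 but not 40, conditional on being alive at 20: (l_35 − l_40) / l_20.
= (206432 − 205506) / 209840 = 926 / 209840 = 0.004413.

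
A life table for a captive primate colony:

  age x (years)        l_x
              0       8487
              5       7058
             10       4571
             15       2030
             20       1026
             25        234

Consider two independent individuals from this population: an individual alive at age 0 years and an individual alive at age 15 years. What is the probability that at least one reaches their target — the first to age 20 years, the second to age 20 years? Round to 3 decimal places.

p₁ = l_20/l_0 = 1026/8487 = 0.120891; p₂ = l_20/l_15 = 1026/2030 = 0.505419.
P(at least one) = 1 − (1−p₁)(1−p₂) = 1 − 0.879109 × 0.494581 = 0.565209.

0.565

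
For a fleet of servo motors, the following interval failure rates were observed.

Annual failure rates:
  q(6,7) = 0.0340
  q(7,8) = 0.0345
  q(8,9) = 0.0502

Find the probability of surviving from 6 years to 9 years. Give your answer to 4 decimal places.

0.8859

The overall survival probability is (1 − 0.0340) × (1 − 0.0345) × (1 − 0.0502).
= 0.9660 × 0.9655 × 0.9498 = 0.885853.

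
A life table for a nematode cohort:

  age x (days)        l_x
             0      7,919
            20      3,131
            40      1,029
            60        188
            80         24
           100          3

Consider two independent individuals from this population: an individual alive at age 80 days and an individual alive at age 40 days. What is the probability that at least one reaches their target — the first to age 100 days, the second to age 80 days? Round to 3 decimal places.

0.145

p₁ = l_100/l_80 = 3/24 = 0.125000; p₂ = l_80/l_40 = 24/1,029 = 0.023324.
P(at least one) = 1 − (1−p₁)(1−p₂) = 1 − 0.875000 × 0.976676 = 0.145409.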